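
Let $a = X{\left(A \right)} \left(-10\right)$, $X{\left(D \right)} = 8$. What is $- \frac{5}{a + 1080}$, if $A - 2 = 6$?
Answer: $- \frac{1}{200} \approx -0.005$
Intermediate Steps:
$A = 8$ ($A = 2 + 6 = 8$)
$a = -80$ ($a = 8 \left(-10\right) = -80$)
$- \frac{5}{a + 1080} = - \frac{5}{-80 + 1080} = - \frac{5}{1000} = \left(-5\right) \frac{1}{1000} = - \frac{1}{200}$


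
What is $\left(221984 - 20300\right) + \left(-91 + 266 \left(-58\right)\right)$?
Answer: $186165$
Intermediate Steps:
$\left(221984 - 20300\right) + \left(-91 + 266 \left(-58\right)\right) = 201684 - 15519 = 186165$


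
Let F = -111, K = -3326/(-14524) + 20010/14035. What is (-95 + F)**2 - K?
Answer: 865000110659/20384434 ≈ 42434.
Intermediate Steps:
K = 33730565/20384434 (K = -3326*(-1/14524) + 20010*(1/14035) = 1663/7262 + 4002/2807 = 33730565/20384434 ≈ 1.6547)
(-95 + F)**2 - K = (-95 - 111)**2 - 1*33730565/20384434 = (-206)**2 - 33730565/20384434 = 42436 - 33730565/20384434 = 865000110659/20384434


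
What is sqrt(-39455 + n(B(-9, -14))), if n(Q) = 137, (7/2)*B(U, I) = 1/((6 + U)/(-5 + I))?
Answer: I*sqrt(39318) ≈ 198.29*I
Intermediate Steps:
B(U, I) = 2*(-5 + I)/(7*(6 + U)) (B(U, I) = 2/(7*(((6 + U)/(-5 + I)))) = 2*((-5 + I)/(6 + U))/7 = 2*(-5 + I)/(7*(6 + U)))
sqrt(-39455 + n(B(-9, -14))) = sqrt(-39455 + 137) = sqrt(-39318) = I*sqrt(39318)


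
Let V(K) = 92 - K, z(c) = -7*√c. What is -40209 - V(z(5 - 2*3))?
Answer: -40301 - 7*I ≈ -40301.0 - 7.0*I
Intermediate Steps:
-40209 - V(z(5 - 2*3)) = -40209 - (92 - (-7)*√(5 - 2*3)) = -40209 - (92 - (-7)*√(5 - 6)) = -40209 - (92 - (-7)*√(-1)) = -40209 - (92 - (-7)*I) = -40209 - (92 + 7*I) = -40209 + (-92 - 7*I) = -40301 - 7*I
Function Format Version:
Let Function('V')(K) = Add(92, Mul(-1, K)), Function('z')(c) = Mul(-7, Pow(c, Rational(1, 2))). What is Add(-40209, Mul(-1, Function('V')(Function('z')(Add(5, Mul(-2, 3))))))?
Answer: Add(-40301, Mul(-7, I)) ≈ Add(-40301., Mul(-7.0000, I))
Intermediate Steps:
Add(-40209, Mul(-1, Function('V')(Function('z')(Add(5, Mul(-2, 3)))))) = Add(-40209, Mul(-1, Add(92, Mul(-1, Mul(-7, Pow(Add(5, Mul(-2, 3)), Rational(1, 2))))))) = Add(-40209, Mul(-1, Add(92, Mul(-1, Mul(-7, Pow(Add(5, -6), Rational(1, 2))))))) = Add(-40209, Mul(-1, Add(92, Mul(-1, Mul(-7, Pow(-1, Rational(1, 2))))))) = Add(-40209, Mul(-1, Add(92, Mul(-1, Mul(-7, I))))) = Add(-40209, Mul(-1, Add(92, Mul(7, I)))) = Add(-40209, Add(-92, Mul(-7, I))) = Add(-40301, Mul(-7, I))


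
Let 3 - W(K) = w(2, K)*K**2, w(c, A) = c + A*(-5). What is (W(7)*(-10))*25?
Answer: -405000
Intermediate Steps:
w(c, A) = c - 5*A
W(K) = 3 - K**2*(2 - 5*K) (W(K) = 3 - (2 - 5*K)*K**2 = 3 - K**2*(2 - 5*K))
(W(7)*(-10))*25 = ((3 + 7**2*(-2 + 5*7))*(-10))*25 = ((3 + 49*(-2 + 35))*(-10))*25 = ((3 + 49*33)*(-10))*25 = ((3 + 1617)*(-10))*25 = (1620*(-10))*25 = -16200*25 = -405000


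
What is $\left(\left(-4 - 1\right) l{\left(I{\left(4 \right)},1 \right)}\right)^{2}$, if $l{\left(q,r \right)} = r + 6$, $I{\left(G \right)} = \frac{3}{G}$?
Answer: $1225$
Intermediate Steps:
$l{\left(q,r \right)} = 6 + r$
$\left(\left(-4 - 1\right) l{\left(I{\left(4 \right)},1 \right)}\right)^{2} = \left(\left(-4 - 1\right) \left(6 + 1\right)\right)^{2} = \left(\left(-4 + \left(-5 + 4\right)\right) 7\right)^{2} = \left(\left(-4 - 1\right) 7\right)^{2} = \left(\left(-5\right) 7\right)^{2} = \left(-35\right)^{2} = 1225$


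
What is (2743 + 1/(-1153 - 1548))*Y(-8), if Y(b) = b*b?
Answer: 474165888/2701 ≈ 1.7555e+5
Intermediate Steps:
Y(b) = b**2
(2743 + 1/(-1153 - 1548))*Y(-8) = (2743 + 1/(-1153 - 1548))*(-8)**2 = (2743 + 1/(-2701))*64 = (2743 - 1/2701)*64 = (7408842/2701)*64 = 474165888/2701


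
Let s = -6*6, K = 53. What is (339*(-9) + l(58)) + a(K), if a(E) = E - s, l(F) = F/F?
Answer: -2961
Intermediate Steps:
s = -36
l(F) = 1
a(E) = 36 + E (a(E) = E - 1*(-36) = E + 36 = 36 + E)
(339*(-9) + l(58)) + a(K) = (339*(-9) + 1) + (36 + 53) = (-3051 + 1) + 89 = -3050 + 89 = -2961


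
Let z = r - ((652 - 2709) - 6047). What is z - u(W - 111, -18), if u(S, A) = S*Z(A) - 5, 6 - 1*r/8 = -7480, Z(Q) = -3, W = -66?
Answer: 67466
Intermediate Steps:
r = 59888 (r = 48 - 8*(-7480) = 48 + 59840 = 59888)
u(S, A) = -5 - 3*S (u(S, A) = S*(-3) - 5 = -3*S - 5 = -5 - 3*S)
z = 67992 (z = 59888 - ((652 - 2709) - 6047) = 59888 - (-2057 - 6047) = 59888 - 1*(-8104) = 59888 + 8104 = 67992)
z - u(W - 111, -18) = 67992 - (-5 - 3*(-66 - 111)) = 67992 - (-5 - 3*(-177)) = 67992 - (-5 + 531) = 67992 - 1*526 = 67992 - 526 = 67466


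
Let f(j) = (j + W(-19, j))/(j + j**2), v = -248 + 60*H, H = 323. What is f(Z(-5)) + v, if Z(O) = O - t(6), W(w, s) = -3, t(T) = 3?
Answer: 1071381/56 ≈ 19132.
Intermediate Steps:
v = 19132 (v = -248 + 60*323 = -248 + 19380 = 19132)
Z(O) = -3 + O (Z(O) = O - 1*3 = O - 3 = -3 + O)
f(j) = (-3 + j)/(j + j**2) (f(j) = (j - 3)/(j + j**2) = (-3 + j)/(j + j**2))
f(Z(-5)) + v = (-3 + (-3 - 5))/((-3 - 5)*(1 + (-3 - 5))) + 19132 = (-3 - 8)/((-8)*(1 - 8)) + 19132 = -1/8*(-11)/(-7) + 19132 = -1/8*(-1/7)*(-11) + 19132 = -11/56 + 19132 = 1071381/56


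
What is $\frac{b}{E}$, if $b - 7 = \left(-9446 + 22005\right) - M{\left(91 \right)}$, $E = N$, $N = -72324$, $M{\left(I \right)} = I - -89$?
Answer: $- \frac{6193}{36162} \approx -0.17126$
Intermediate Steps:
$M{\left(I \right)} = 89 + I$ ($M{\left(I \right)} = I + 89 = 89 + I$)
$E = -72324$
$b = 12386$ ($b = 7 + \left(\left(-9446 + 22005\right) - \left(89 + 91\right)\right) = 7 + \left(12559 - 180\right) = 7 + 12379 = 12386$)
$\frac{b}{E} = \frac{12386}{-72324} = 12386 \left(- \frac{1}{72324}\right) = - \frac{6193}{36162}$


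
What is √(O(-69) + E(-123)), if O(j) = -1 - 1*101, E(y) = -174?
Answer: 2*I*√69 ≈ 16.613*I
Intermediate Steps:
O(j) = -102 (O(j) = -1 - 101 = -102)
√(O(-69) + E(-123)) = √(-102 - 174) = √(-276) = 2*I*√69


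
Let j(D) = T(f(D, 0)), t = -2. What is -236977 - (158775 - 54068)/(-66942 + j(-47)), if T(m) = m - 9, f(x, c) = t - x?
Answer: -15855078455/66906 ≈ -2.3698e+5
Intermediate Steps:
f(x, c) = -2 - x
T(m) = -9 + m
j(D) = -11 - D (j(D) = -9 + (-2 - D) = -11 - D)
-236977 - (158775 - 54068)/(-66942 + j(-47)) = -236977 - (158775 - 54068)/(-66942 + (-11 - 1*(-47))) = -236977 - 104707/(-66942 + (-11 + 47)) = -236977 - 104707/(-66942 + 36) = -236977 - 104707/(-66906) = -236977 - 104707*(-1)/66906 = -236977 - 1*(-104707/66906) = -236977 + 104707/66906 = -15855078455/66906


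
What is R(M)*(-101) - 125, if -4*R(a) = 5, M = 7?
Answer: 5/4 ≈ 1.2500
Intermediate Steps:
R(a) = -5/4 (R(a) = -¼*5 = -5/4)
R(M)*(-101) - 125 = -5/4*(-101) - 125 = 505/4 - 125 = 5/4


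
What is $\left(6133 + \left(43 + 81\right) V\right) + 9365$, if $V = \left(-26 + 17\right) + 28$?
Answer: $17854$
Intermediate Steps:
$V = 19$ ($V = -9 + 28 = 19$)
$\left(6133 + \left(43 + 81\right) V\right) + 9365 = \left(6133 + \left(43 + 81\right) 19\right) + 9365 = \left(6133 + 124 \cdot 19\right) + 9365 = \left(6133 + 2356\right) + 9365 = 8489 + 9365 = 17854$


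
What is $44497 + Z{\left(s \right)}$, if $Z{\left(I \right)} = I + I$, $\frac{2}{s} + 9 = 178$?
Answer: $\frac{7519997}{169} \approx 44497.0$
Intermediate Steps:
$s = \frac{2}{169}$ ($s = \frac{2}{-9 + 178} = \frac{2}{169} \approx 0.011834$)
$Z{\left(I \right)} = 2 I$
$44497 + Z{\left(s \right)} = 44497 + 2 \cdot \frac{2}{169} = 44497 + \frac{4}{169} = \frac{7519997}{169}$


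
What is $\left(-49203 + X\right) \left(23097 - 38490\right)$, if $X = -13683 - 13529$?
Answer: $1176256095$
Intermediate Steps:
$X = -27212$
$\left(-49203 + X\right) \left(23097 - 38490\right) = \left(-49203 - 27212\right) \left(23097 - 38490\right) = \left(-76415\right) \left(-15393\right) = 1176256095$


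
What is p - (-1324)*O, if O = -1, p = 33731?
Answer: 32407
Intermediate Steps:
p - (-1324)*O = 33731 - (-1324)*(-1) = 33731 - 1*1324 = 33731 - 1324 = 32407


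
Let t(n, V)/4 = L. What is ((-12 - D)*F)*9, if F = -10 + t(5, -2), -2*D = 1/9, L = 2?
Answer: 215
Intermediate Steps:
t(n, V) = 8 (t(n, V) = 4*2 = 8)
D = -1/18 (D = -½/9 = -½*⅑ = -1/18 ≈ -0.055556)
F = -2 (F = -10 + 8 = -2)
((-12 - D)*F)*9 = ((-12 - 1*(-1/18))*(-2))*9 = ((-12 + 1/18)*(-2))*9 = -215/18*(-2)*9 = (215/9)*9 = 215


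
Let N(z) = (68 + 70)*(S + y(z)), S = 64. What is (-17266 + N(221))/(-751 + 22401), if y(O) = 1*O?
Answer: 11032/10825 ≈ 1.0191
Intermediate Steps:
y(O) = O
N(z) = 8832 + 138*z (N(z) = (68 + 70)*(64 + z) = 138*(64 + z) = 8832 + 138*z)
(-17266 + N(221))/(-751 + 22401) = (-17266 + (8832 + 138*221))/(-751 + 22401) = (-17266 + (8832 + 30498))/21650 = (-17266 + 39330)*(1/21650) = 22064*(1/21650) = 11032/10825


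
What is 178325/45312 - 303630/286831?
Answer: 37391055515/12996886272 ≈ 2.8769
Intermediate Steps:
178325/45312 - 303630/286831 = 37391055515/12996886272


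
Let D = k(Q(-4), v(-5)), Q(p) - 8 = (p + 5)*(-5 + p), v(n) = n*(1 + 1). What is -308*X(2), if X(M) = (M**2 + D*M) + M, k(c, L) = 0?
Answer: -1848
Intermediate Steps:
v(n) = 2*n (v(n) = n*2 = 2*n)
Q(p) = 8 + (-5 + p)*(5 + p) (Q(p) = 8 + (p + 5)*(-5 + p) = 8 + (5 + p)*(-5 + p) = 8 + (-5 + p)*(5 + p))
D = 0
X(M) = M + M**2 (X(M) = (M**2 + 0*M) + M = (M**2 + 0) + M = M**2 + M = M + M**2)
-308*X(2) = -616*(1 + 2) = -616*3 = -308*6 = -1848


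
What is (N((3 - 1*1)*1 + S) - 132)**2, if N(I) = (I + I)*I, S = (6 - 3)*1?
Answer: 6724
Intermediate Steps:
S = 3 (S = 3*1 = 3)
N(I) = 2*I**2 (N(I) = (2*I)*I = 2*I**2)
(N((3 - 1*1)*1 + S) - 132)**2 = (2*((3 - 1*1)*1 + 3)**2 - 132)**2 = (2*((3 - 1)*1 + 3)**2 - 132)**2 = (2*(2*1 + 3)**2 - 132)**2 = (2*(2 + 3)**2 - 132)**2 = (2*5**2 - 132)**2 = (2*25 - 132)**2 = (50 - 132)**2 = (-82)**2 = 6724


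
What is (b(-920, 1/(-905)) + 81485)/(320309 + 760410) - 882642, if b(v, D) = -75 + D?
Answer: -863268547860141/978050695 ≈ -8.8264e+5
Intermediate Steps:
(b(-920, 1/(-905)) + 81485)/(320309 + 760410) - 882642 = ((-75 + 1/(-905)) + 81485)/(320309 + 760410) - 882642 = ((-75 - 1/905) + 81485)/1080719 - 882642 = (-67876/905 + 81485)*(1/1080719) - 882642 = (73676049/905)*(1/1080719) - 882642 = 73676049/978050695 - 882642 = -863268547860141/978050695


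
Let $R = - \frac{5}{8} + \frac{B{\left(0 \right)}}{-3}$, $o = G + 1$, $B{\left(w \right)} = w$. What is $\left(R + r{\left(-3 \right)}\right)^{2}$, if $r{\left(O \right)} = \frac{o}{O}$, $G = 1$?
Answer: $\frac{961}{576} \approx 1.6684$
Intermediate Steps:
$o = 2$ ($o = 1 + 1 = 2$)
$r{\left(O \right)} = \frac{2}{O}$
$R = - \frac{5}{8}$ ($R = - \frac{5}{8} + \frac{0}{-3} = \left(-5\right) \frac{1}{8} + 0 \left(- \frac{1}{3}\right) = - \frac{5}{8} + 0 = - \frac{5}{8} \approx -0.625$)
$\left(R + r{\left(-3 \right)}\right)^{2} = \left(- \frac{5}{8} + \frac{2}{-3}\right)^{2} = \left(- \frac{5}{8} + 2 \left(- \frac{1}{3}\right)\right)^{2} = \left(- \frac{5}{8} - \frac{2}{3}\right)^{2} = \left(- \frac{31}{24}\right)^{2} = \frac{961}{576}$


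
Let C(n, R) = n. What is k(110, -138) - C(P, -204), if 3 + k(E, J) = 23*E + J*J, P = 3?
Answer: 21568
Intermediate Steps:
k(E, J) = -3 + J² + 23*E (k(E, J) = -3 + (23*E + J*J) = -3 + (23*E + J²) = -3 + (J² + 23*E) = -3 + J² + 23*E)
k(110, -138) - C(P, -204) = (-3 + (-138)² + 23*110) - 1*3 = (-3 + 19044 + 2530) - 3 = 21571 - 3 = 21568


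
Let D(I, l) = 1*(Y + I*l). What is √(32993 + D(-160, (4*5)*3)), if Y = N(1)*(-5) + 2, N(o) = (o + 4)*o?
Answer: √23370 ≈ 152.87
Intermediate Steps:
N(o) = o*(4 + o) (N(o) = (4 + o)*o = o*(4 + o))
Y = -23 (Y = (1*(4 + 1))*(-5) + 2 = (1*5)*(-5) + 2 = 5*(-5) + 2 = -25 + 2 = -23)
D(I, l) = -23 + I*l (D(I, l) = 1*(-23 + I*l) = -23 + I*l)
√(32993 + D(-160, (4*5)*3)) = √(32993 + (-23 - 160*4*5*3)) = √(32993 + (-23 - 3200*3)) = √(32993 + (-23 - 160*60)) = √(32993 + (-23 - 9600)) = √(32993 - 9623) = √23370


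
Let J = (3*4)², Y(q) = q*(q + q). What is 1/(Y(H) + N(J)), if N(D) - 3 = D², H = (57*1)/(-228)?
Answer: 8/165913 ≈ 4.8218e-5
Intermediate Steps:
H = -¼ (H = 57*(-1/228) = -¼ ≈ -0.25000)
Y(q) = 2*q² (Y(q) = q*(2*q) = 2*q²)
J = 144 (J = 12² = 144)
N(D) = 3 + D²
1/(Y(H) + N(J)) = 1/(2*(-¼)² + (3 + 144²)) = 1/(2*(1/16) + (3 + 20736)) = 1/(⅛ + 20739) = 1/(165913/8) = 8/165913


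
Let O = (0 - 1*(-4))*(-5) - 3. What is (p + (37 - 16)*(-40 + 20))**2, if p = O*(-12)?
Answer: 20736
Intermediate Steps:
O = -23 (O = (0 + 4)*(-5) - 3 = 4*(-5) - 3 = -20 - 3 = -23)
p = 276 (p = -23*(-12) = 276)
(p + (37 - 16)*(-40 + 20))**2 = (276 + (37 - 16)*(-40 + 20))**2 = (276 + 21*(-20))**2 = (276 - 420)**2 = (-144)**2 = 20736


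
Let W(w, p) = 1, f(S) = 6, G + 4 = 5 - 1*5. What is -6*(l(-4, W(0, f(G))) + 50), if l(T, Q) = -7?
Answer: -258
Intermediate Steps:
G = -4 (G = -4 + (5 - 1*5) = -4 + (5 - 5) = -4 + 0 = -4)
-6*(l(-4, W(0, f(G))) + 50) = -6*(-7 + 50) = -6*43 = -258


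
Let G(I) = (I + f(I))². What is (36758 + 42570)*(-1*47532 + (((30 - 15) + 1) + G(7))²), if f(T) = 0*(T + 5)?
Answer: -3435457696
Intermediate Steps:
f(T) = 0 (f(T) = 0*(5 + T) = 0)
G(I) = I² (G(I) = (I + 0)² = I²)
(36758 + 42570)*(-1*47532 + (((30 - 15) + 1) + G(7))²) = (36758 + 42570)*(-1*47532 + (((30 - 15) + 1) + 7²)²) = 79328*(-47532 + ((15 + 1) + 49)²) = 79328*(-47532 + (16 + 49)²) = 79328*(-47532 + 65²) = 79328*(-47532 + 4225) = 79328*(-43307) = -3435457696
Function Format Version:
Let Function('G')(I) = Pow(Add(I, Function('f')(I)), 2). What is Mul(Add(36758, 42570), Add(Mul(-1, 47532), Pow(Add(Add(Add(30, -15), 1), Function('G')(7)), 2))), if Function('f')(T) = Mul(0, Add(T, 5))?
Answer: -3435457696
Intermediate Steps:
Function('f')(T) = 0 (Function('f')(T) = Mul(0, Add(5, T)) = 0)
Function('G')(I) = Pow(I, 2) (Function('G')(I) = Pow(Add(I, 0), 2) = Pow(I, 2))
Mul(Add(36758, 42570), Add(Mul(-1, 47532), Pow(Add(Add(Add(30, -15), 1), Function('G')(7)), 2))) = Mul(Add(36758, 42570), Add(Mul(-1, 47532), Pow(Add(Add(Add(30, -15), 1), Pow(7, 2)), 2))) = Mul(79328, Add(-47532, Pow(Add(Add(15, 1), 49), 2))) = Mul(79328, Add(-47532, Pow(Add(16, 49), 2))) = Mul(79328, Add(-47532, Pow(65, 2))) = Mul(79328, Add(-47532, 4225)) = Mul(79328, -43307) = -3435457696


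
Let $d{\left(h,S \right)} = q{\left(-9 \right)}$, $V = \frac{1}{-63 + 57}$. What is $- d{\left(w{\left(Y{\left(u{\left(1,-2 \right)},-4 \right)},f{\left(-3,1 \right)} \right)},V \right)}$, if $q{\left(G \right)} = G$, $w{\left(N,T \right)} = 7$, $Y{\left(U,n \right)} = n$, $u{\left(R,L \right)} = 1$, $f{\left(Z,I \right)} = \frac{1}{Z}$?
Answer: $9$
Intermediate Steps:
$V = - \frac{1}{6}$ ($V = \frac{1}{-6} = - \frac{1}{6} \approx -0.16667$)
$d{\left(h,S \right)} = -9$
$- d{\left(w{\left(Y{\left(u{\left(1,-2 \right)},-4 \right)},f{\left(-3,1 \right)} \right)},V \right)} = \left(-1\right) \left(-9\right) = 9$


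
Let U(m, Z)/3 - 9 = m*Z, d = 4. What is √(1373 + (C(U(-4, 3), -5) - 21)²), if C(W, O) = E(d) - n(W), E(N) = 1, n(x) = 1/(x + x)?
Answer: √573733/18 ≈ 42.081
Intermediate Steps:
n(x) = 1/(2*x)
U(m, Z) = 27 + 3*Z*m (U(m, Z) = 27 + 3*(m*Z) = 27 + 3*(Z*m) = 27 + 3*Z*m)
C(W, O) = 1 - 1/(2*W)
√(1373 + (C(U(-4, 3), -5) - 21)²) = √(1373 + ((-½ + (27 + 3*3*(-4)))/(27 + 3*3*(-4)) - 21)²) = √(1373 + ((-½ + (27 - 36))/(27 - 36) - 21)²) = √(1373 + ((-½ - 9)/(-9) - 21)²) = √(1373 + (-⅑*(-19/2) - 21)²) = √(1373 + (19/18 - 21)²) = √(1373 + (-359/18)²) = √(1373 + 128881/324) = √(573733/324) = √573733/18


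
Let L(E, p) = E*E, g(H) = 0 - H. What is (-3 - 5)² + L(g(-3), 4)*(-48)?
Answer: -368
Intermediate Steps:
g(H) = -H
L(E, p) = E²
(-3 - 5)² + L(g(-3), 4)*(-48) = (-3 - 5)² + (-1*(-3))²*(-48) = (-8)² + 3²*(-48) = 64 + 9*(-48) = 64 - 432 = -368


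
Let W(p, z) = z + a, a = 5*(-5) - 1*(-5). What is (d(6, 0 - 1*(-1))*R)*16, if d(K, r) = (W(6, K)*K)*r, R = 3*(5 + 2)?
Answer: -28224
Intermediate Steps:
a = -20 (a = -25 + 5 = -20)
R = 21 (R = 3*7 = 21)
W(p, z) = -20 + z (W(p, z) = z - 20 = -20 + z)
d(K, r) = K*r*(-20 + K) (d(K, r) = ((-20 + K)*K)*r = (K*(-20 + K))*r = K*r*(-20 + K))
(d(6, 0 - 1*(-1))*R)*16 = ((6*(0 - 1*(-1))*(-20 + 6))*21)*16 = ((6*(0 + 1)*(-14))*21)*16 = ((6*1*(-14))*21)*16 = -84*21*16 = -1764*16 = -28224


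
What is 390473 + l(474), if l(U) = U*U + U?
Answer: 615623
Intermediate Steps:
l(U) = U + U**2 (l(U) = U**2 + U = U + U**2)
390473 + l(474) = 390473 + 474*(1 + 474) = 390473 + 474*475 = 390473 + 225150 = 615623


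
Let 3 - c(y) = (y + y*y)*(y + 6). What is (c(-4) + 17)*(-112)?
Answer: 448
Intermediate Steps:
c(y) = 3 - (6 + y)*(y + y²) (c(y) = 3 - (y + y*y)*(y + 6) = 3 - (y + y²)*(6 + y) = 3 - (6 + y)*(y + y²))
(c(-4) + 17)*(-112) = ((3 - 1*(-4)³ - 7*(-4)² - 6*(-4)) + 17)*(-112) = ((3 - 1*(-64) - 7*16 + 24) + 17)*(-112) = ((3 + 64 - 112 + 24) + 17)*(-112) = (-21 + 17)*(-112) = -4*(-112) = 448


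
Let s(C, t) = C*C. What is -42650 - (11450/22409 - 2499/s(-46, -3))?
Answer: -2022322214709/47417444 ≈ -42649.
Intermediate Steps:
s(C, t) = C²
-42650 - (11450/22409 - 2499/s(-46, -3)) = -42650 - (11450/22409 - 2499/((-46)²)) = -42650 - (11450*(1/22409) - 2499/2116) = -42650 - (11450/22409 - 2499*1/2116) = -42650 - (11450/22409 - 2499/2116) = -42650 - 1*(-31771891/47417444) = -42650 + 31771891/47417444 = -2022322214709/47417444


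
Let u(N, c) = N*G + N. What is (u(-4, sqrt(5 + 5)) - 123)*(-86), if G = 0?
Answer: 10922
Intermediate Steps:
u(N, c) = N (u(N, c) = N*0 + N = 0 + N = N)
(u(-4, sqrt(5 + 5)) - 123)*(-86) = (-4 - 123)*(-86) = -127*(-86) = 10922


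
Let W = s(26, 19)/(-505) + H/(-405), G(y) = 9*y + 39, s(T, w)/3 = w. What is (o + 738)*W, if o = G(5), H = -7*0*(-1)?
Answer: -46854/505 ≈ -92.780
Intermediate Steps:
s(T, w) = 3*w
H = 0 (H = 0*(-1) = 0)
G(y) = 39 + 9*y
o = 84 (o = 39 + 9*5 = 39 + 45 = 84)
W = -57/505 (W = (3*19)/(-505) + 0/(-405) = 57*(-1/505) + 0*(-1/405) = -57/505 + 0 = -57/505 ≈ -0.11287)
(o + 738)*W = (84 + 738)*(-57/505) = 822*(-57/505) = -46854/505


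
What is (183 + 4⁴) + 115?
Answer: 554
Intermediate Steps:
(183 + 4⁴) + 115 = (183 + 256) + 115 = 439 + 115 = 554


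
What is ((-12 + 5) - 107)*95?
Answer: -10830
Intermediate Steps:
((-12 + 5) - 107)*95 = (-7 - 107)*95 = -114*95 = -10830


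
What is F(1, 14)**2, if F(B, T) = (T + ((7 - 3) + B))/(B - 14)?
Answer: 361/169 ≈ 2.1361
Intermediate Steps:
F(B, T) = (4 + B + T)/(-14 + B) (F(B, T) = (T + (4 + B))/(-14 + B) = (4 + B + T)/(-14 + B))
F(1, 14)**2 = ((4 + 1 + 14)/(-14 + 1))**2 = (19/(-13))**2 = (-1/13*19)**2 = (-19/13)**2 = 361/169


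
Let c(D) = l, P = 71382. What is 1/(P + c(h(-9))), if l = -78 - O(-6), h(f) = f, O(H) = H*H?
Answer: 1/71268 ≈ 1.4032e-5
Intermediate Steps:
O(H) = H²
l = -114 (l = -78 - 1*(-6)² = -78 - 1*36 = -78 - 36 = -114)
c(D) = -114
1/(P + c(h(-9))) = 1/(71382 - 114) = 1/71268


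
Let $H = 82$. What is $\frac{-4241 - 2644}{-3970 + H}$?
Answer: $\frac{85}{48} \approx 1.7708$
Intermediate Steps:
$\frac{-4241 - 2644}{-3970 + H} = \frac{-4241 - 2644}{-3970 + 82} = - \frac{6885}{-3888} = \left(-6885\right) \left(- \frac{1}{3888}\right) = \frac{85}{48}$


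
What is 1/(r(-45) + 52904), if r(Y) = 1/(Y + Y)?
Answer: 90/4761359 ≈ 1.8902e-5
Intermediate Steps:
r(Y) = 1/(2*Y)
1/(r(-45) + 52904) = 1/((½)/(-45) + 52904) = 1/((½)*(-1/45) + 52904) = 1/(-1/90 + 52904) = 1/(4761359/90) = 90/4761359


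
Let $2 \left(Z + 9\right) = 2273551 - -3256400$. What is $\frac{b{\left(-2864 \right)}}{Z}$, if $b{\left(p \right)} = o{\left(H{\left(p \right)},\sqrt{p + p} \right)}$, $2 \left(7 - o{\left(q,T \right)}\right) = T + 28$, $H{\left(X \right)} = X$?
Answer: $- \frac{14}{5529933} - \frac{4 i \sqrt{358}}{5529933} \approx -2.5317 \cdot 10^{-6} - 1.3686 \cdot 10^{-5} i$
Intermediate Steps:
$Z = \frac{5529933}{2}$ ($Z = -9 + \frac{2273551 - -3256400}{2} = -9 + \frac{2273551 + 3256400}{2} = -9 + \frac{1}{2} \cdot 5529951 = -9 + \frac{5529951}{2} = \frac{5529933}{2} \approx 2.765 \cdot 10^{6}$)
$o{\left(q,T \right)} = -7 - \frac{T}{2}$ ($o{\left(q,T \right)} = 7 - \frac{T + 28}{2} = 7 - \frac{28 + T}{2} = 7 - \left(14 + \frac{T}{2}\right) = -7 - \frac{T}{2}$)
$b{\left(p \right)} = -7 - \frac{\sqrt{2} \sqrt{p}}{2}$ ($b{\left(p \right)} = -7 - \frac{\sqrt{p + p}}{2} = -7 - \frac{\sqrt{2 p}}{2} = -7 - \frac{\sqrt{2} \sqrt{p}}{2}$)
$\frac{b{\left(-2864 \right)}}{Z} = \frac{-7 - \frac{\sqrt{2} \sqrt{-2864}}{2}}{\frac{5529933}{2}} = \left(-7 - \frac{\sqrt{2} \cdot 4 i \sqrt{179}}{2}\right) \frac{2}{5529933} = \left(-7 - 2 i \sqrt{358}\right) \frac{2}{5529933} = - \frac{14}{5529933} - \frac{4 i \sqrt{358}}{5529933}$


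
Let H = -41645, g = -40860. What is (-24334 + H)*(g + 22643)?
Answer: 1201939443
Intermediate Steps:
(-24334 + H)*(g + 22643) = (-24334 - 41645)*(-40860 + 22643) = -65979*(-18217) = 1201939443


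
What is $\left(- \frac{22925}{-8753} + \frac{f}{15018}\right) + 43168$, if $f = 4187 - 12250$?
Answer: $\frac{5674817563283}{131452554} \approx 43170.0$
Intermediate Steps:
$f = -8063$
$\left(- \frac{22925}{-8753} + \frac{f}{15018}\right) + 43168 = \left(- \frac{22925}{-8753} - \frac{8063}{15018}\right) + 43168 = \left(\left(-22925\right) \left(- \frac{1}{8753}\right) - \frac{8063}{15018}\right) + 43168 = \left(\frac{22925}{8753} - \frac{8063}{15018}\right) + 43168 = \frac{273712211}{131452554} + 43168 = \frac{5674817563283}{131452554}$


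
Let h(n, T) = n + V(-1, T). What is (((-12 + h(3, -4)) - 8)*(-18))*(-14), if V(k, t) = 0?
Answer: -4284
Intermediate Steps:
h(n, T) = n (h(n, T) = n + 0 = n)
(((-12 + h(3, -4)) - 8)*(-18))*(-14) = (((-12 + 3) - 8)*(-18))*(-14) = ((-9 - 8)*(-18))*(-14) = -17*(-18)*(-14) = 306*(-14) = -4284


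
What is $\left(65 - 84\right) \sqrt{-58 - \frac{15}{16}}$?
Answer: $- \frac{19 i \sqrt{943}}{4} \approx - 145.86 i$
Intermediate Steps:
$\left(65 - 84\right) \sqrt{-58 - \frac{15}{16}} = - 19 \sqrt{-58 - \frac{15}{16}} = - 19 \sqrt{- \frac{943}{16}} = - 19 \frac{i \sqrt{943}}{4} = - \frac{19 i \sqrt{943}}{4}$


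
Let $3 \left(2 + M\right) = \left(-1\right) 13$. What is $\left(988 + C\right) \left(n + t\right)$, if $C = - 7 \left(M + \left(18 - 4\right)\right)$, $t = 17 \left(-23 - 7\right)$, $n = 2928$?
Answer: $2259218$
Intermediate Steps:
$M = - \frac{19}{3}$ ($M = -2 + \frac{\left(-1\right) 13}{3} = -2 + \frac{1}{3} \left(-13\right) = -2 - \frac{13}{3} = - \frac{19}{3} \approx -6.3333$)
$t = -510$ ($t = 17 \left(-30\right) = -510$)
$C = - \frac{161}{3}$ ($C = - 7 \left(- \frac{19}{3} + \left(18 - 4\right)\right) = - 7 \left(- \frac{19}{3} + 14\right) = \left(-7\right) \frac{23}{3} = - \frac{161}{3} \approx -53.667$)
$\left(988 + C\right) \left(n + t\right) = \left(988 - \frac{161}{3}\right) \left(2928 - 510\right) = \frac{2803}{3} \cdot 2418 = 2259218$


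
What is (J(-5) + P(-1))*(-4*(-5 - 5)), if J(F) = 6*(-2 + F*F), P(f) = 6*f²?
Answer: 5760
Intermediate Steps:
J(F) = -12 + 6*F² (J(F) = 6*(-2 + F²) = -12 + 6*F²)
(J(-5) + P(-1))*(-4*(-5 - 5)) = ((-12 + 6*(-5)²) + 6*(-1)²)*(-4*(-5 - 5)) = ((-12 + 6*25) + 6*1)*(-4*(-10)) = ((-12 + 150) + 6)*40 = (138 + 6)*40 = 144*40 = 5760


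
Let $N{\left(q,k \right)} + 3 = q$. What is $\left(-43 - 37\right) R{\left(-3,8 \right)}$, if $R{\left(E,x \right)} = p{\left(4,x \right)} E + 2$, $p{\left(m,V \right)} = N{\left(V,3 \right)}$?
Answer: $1040$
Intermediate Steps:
$N{\left(q,k \right)} = -3 + q$
$p{\left(m,V \right)} = -3 + V$
$R{\left(E,x \right)} = 2 + E \left(-3 + x\right)$ ($R{\left(E,x \right)} = \left(-3 + x\right) E + 2 = E \left(-3 + x\right) + 2 = 2 + E \left(-3 + x\right)$)
$\left(-43 - 37\right) R{\left(-3,8 \right)} = \left(-43 - 37\right) \left(2 - 3 \left(-3 + 8\right)\right) = - 80 \left(2 - 15\right) = \left(-80\right) \left(-13\right) = 1040$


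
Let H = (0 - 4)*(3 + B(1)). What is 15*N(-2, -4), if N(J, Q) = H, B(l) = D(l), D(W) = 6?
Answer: -540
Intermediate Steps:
B(l) = 6
H = -36 (H = (0 - 4)*(3 + 6) = -4*9 = -36)
N(J, Q) = -36
15*N(-2, -4) = 15*(-36) = -540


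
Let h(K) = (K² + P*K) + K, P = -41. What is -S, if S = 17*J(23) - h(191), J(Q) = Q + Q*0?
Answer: 28450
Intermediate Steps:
J(Q) = Q (J(Q) = Q + 0 = Q)
h(K) = K² - 40*K (h(K) = (K² - 41*K) + K = K² - 40*K)
S = -28450 (S = 17*23 - 191*(-40 + 191) = 391 - 191*151 = 391 - 1*28841 = 391 - 28841 = -28450)
-S = -1*(-28450) = 28450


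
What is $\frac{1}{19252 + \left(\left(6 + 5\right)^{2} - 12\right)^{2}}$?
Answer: $\frac{1}{31133} \approx 3.212 \cdot 10^{-5}$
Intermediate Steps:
$\frac{1}{19252 + \left(\left(6 + 5\right)^{2} - 12\right)^{2}} = \frac{1}{19252 + \left(11^{2} - 12\right)^{2}} = \frac{1}{19252 + \left(121 - 12\right)^{2}} = \frac{1}{19252 + 109^{2}} = \frac{1}{19252 + 11881} = \frac{1}{31133}$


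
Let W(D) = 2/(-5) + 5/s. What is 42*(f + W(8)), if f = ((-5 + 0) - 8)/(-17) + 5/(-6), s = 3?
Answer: 4277/85 ≈ 50.318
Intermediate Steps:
W(D) = 19/15 (W(D) = 2/(-5) + 5/3 = 2*(-1/5) + 5*(1/3) = -2/5 + 5/3 = 19/15)
f = -7/102 (f = (-5 - 8)*(-1/17) + 5*(-1/6) = -13*(-1/17) - 5/6 = 13/17 - 5/6 = -7/102 ≈ -0.068627)
42*(f + W(8)) = 42*(-7/102 + 19/15) = 42*(611/510) = 4277/85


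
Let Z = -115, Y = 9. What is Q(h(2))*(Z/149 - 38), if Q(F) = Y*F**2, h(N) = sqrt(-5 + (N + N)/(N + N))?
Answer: 207972/149 ≈ 1395.8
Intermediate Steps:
h(N) = 2*I (h(N) = sqrt(-5 + (2*N)/((2*N))) = sqrt(-5 + (2*N)*(1/(2*N))) = sqrt(-5 + 1) = sqrt(-4) = 2*I)
Q(F) = 9*F**2
Q(h(2))*(Z/149 - 38) = (9*(2*I)**2)*(-115/149 - 38) = (9*(-4))*(-115*1/149 - 38) = -36*(-115/149 - 38) = -36*(-5777/149) = 207972/149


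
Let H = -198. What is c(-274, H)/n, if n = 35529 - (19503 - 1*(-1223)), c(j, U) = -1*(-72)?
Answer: 72/14803 ≈ 0.0048639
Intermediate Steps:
c(j, U) = 72
n = 14803 (n = 35529 - (19503 + 1223) = 35529 - 1*20726 = 35529 - 20726 = 14803)
c(-274, H)/n = 72/14803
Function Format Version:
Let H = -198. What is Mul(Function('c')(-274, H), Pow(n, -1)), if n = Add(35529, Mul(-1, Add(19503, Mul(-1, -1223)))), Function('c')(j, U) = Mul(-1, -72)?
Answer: Rational(72, 14803) ≈ 0.0048639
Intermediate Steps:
Function('c')(j, U) = 72
n = 14803 (n = Add(35529, Mul(-1, Add(19503, 1223))) = Add(35529, Mul(-1, 20726)) = Add(35529, -20726) = 14803)
Mul(Function('c')(-274, H), Pow(n, -1)) = Mul(72, Pow(14803, -1)) = Mul(72, Rational(1, 14803)) = Rational(72, 14803)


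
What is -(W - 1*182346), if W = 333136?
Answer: -150790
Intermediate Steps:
-(W - 1*182346) = -(333136 - 1*182346) = -(333136 - 182346) = -1*150790 = -150790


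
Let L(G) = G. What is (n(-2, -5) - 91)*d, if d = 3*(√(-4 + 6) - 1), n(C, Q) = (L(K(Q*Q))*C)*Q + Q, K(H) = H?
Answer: -462 + 462*√2 ≈ 191.37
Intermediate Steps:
n(C, Q) = Q + C*Q³ (n(C, Q) = ((Q*Q)*C)*Q + Q = (Q²*C)*Q + Q = (C*Q²)*Q + Q = C*Q³ + Q = Q + C*Q³)
d = -3 + 3*√2 (d = 3*(√2 - 1) = 3*(-1 + √2) = -3 + 3*√2 ≈ 1.2426)
(n(-2, -5) - 91)*d = ((-5 - 2*(-5)³) - 91)*(-3 + 3*√2) = ((-5 - 2*(-125)) - 91)*(-3 + 3*√2) = ((-5 + 250) - 91)*(-3 + 3*√2) = (245 - 91)*(-3 + 3*√2) = 154*(-3 + 3*√2) = -462 + 462*√2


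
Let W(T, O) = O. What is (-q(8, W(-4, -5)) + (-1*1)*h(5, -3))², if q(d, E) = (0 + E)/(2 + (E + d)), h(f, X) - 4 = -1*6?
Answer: 9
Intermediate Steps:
h(f, X) = -2 (h(f, X) = 4 - 1*6 = 4 - 6 = -2)
q(d, E) = E/(2 + E + d)
(-q(8, W(-4, -5)) + (-1*1)*h(5, -3))² = (-(-5)/(2 - 5 + 8) - 1*1*(-2))² = (-(-5)/5 - 1*(-2))² = (-(-5)/5 + 2)² = (-1*(-1) + 2)² = (1 + 2)² = 3² = 9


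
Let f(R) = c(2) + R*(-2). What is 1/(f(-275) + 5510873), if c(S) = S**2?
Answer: 1/5511427 ≈ 1.8144e-7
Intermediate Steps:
f(R) = 4 - 2*R (f(R) = 2**2 + R*(-2) = 4 - 2*R)
1/(f(-275) + 5510873) = 1/((4 - 2*(-275)) + 5510873) = 1/((4 + 550) + 5510873) = 1/(554 + 5510873) = 1/5511427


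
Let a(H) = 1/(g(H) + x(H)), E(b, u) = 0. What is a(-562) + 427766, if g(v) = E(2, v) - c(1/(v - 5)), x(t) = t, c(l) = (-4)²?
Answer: 247248747/578 ≈ 4.2777e+5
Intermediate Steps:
c(l) = 16
g(v) = -16 (g(v) = 0 - 1*16 = 0 - 16 = -16)
a(H) = 1/(-16 + H)
a(-562) + 427766 = 1/(-16 - 562) + 427766 = 1/(-578) + 427766 = -1/578 + 427766 = 247248747/578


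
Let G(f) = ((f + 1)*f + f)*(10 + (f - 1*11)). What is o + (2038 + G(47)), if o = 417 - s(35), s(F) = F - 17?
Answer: 108375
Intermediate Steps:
s(F) = -17 + F
G(f) = (-1 + f)*(f + f*(1 + f)) (G(f) = ((1 + f)*f + f)*(10 + (f - 11)) = (f*(1 + f) + f)*(10 + (-11 + f)) = (f + f*(1 + f))*(-1 + f) = (-1 + f)*(f + f*(1 + f)))
o = 399 (o = 417 - (-17 + 35) = 417 - 1*18 = 417 - 18 = 399)
o + (2038 + G(47)) = 399 + (2038 + 47*(-2 + 47 + 47²)) = 399 + (2038 + 47*(-2 + 47 + 2209)) = 399 + (2038 + 47*2254) = 399 + (2038 + 105938) = 399 + 107976 = 108375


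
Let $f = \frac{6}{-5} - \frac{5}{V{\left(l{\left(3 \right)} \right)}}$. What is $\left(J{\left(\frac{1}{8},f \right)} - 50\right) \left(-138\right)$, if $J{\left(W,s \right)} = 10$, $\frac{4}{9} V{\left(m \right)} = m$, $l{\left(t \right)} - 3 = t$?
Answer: $5520$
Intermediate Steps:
$l{\left(t \right)} = 3 + t$
$V{\left(m \right)} = \frac{9 m}{4}$
$f = - \frac{212}{135}$ ($f = \frac{6}{-5} - \frac{5}{\frac{9}{4} \left(3 + 3\right)} = 6 \left(- \frac{1}{5}\right) - \frac{5}{\frac{9}{4} \cdot 6} = - \frac{6}{5} - \frac{5}{\frac{27}{2}} = - \frac{6}{5} - \frac{10}{27} = - \frac{212}{135} \approx -1.5704$)
$\left(J{\left(\frac{1}{8},f \right)} - 50\right) \left(-138\right) = \left(10 - 50\right) \left(-138\right) = \left(-40\right) \left(-138\right) = 5520$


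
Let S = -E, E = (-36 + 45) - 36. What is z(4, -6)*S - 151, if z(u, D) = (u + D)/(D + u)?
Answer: -124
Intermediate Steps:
E = -27 (E = 9 - 36 = -27)
z(u, D) = 1 (z(u, D) = (D + u)/(D + u) = 1)
S = 27 (S = -1*(-27) = 27)
z(4, -6)*S - 151 = 1*27 - 151 = 27 - 151 = -124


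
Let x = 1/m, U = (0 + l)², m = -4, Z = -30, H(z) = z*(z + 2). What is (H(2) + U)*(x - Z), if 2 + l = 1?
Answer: 1071/4 ≈ 267.75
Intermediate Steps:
H(z) = z*(2 + z)
l = -1 (l = -2 + 1 = -1)
U = 1 (U = (0 - 1)² = (-1)² = 1)
x = -¼ (x = 1/(-4) = -¼ ≈ -0.25000)
(H(2) + U)*(x - Z) = (2*(2 + 2) + 1)*(-¼ - 1*(-30)) = (2*4 + 1)*(-¼ + 30) = (8 + 1)*(119/4) = 9*(119/4) = 1071/4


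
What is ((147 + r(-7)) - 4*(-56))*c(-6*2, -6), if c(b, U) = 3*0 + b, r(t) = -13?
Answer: -4296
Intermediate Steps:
c(b, U) = b (c(b, U) = 0 + b = b)
((147 + r(-7)) - 4*(-56))*c(-6*2, -6) = ((147 - 13) - 4*(-56))*(-6*2) = (134 + 224)*(-12) = 358*(-12) = -4296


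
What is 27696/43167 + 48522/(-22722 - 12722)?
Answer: -185482025/255001858 ≈ -0.72738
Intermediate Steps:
27696/43167 + 48522/(-22722 - 12722) = 27696*(1/43167) + 48522/(-35444) = 9232/14389 + 48522*(-1/35444) = 9232/14389 - 24261/17722 = -185482025/255001858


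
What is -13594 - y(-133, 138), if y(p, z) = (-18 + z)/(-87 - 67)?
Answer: -1046678/77 ≈ -13593.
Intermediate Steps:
y(p, z) = 9/77 - z/154 (y(p, z) = (-18 + z)/(-154) = (-18 + z)*(-1/154) = 9/77 - z/154)
-13594 - y(-133, 138) = -13594 - (9/77 - 1/154*138) = -13594 - (9/77 - 69/77) = -13594 - 1*(-60/77) = -13594 + 60/77 = -1046678/77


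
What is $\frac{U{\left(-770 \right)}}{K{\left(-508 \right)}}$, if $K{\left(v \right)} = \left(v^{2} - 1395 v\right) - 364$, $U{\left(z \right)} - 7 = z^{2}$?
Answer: $\frac{592907}{966360} \approx 0.61355$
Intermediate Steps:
$U{\left(z \right)} = 7 + z^{2}$
$K{\left(v \right)} = -364 + v^{2} - 1395 v$
$\frac{U{\left(-770 \right)}}{K{\left(-508 \right)}} = \frac{7 + \left(-770\right)^{2}}{-364 + \left(-508\right)^{2} - -708660} = \frac{7 + 592900}{-364 + 258064 + 708660} = \frac{592907}{966360}$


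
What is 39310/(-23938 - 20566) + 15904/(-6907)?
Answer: -489652893/153694564 ≈ -3.1859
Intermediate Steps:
39310/(-23938 - 20566) + 15904/(-6907) = 39310/(-44504) + 15904*(-1/6907) = 39310*(-1/44504) - 15904/6907 = -19655/22252 - 15904/6907 = -489652893/153694564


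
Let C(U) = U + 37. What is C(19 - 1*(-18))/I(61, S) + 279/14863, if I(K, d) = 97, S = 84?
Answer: 1126925/1441711 ≈ 0.78166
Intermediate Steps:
C(U) = 37 + U
C(19 - 1*(-18))/I(61, S) + 279/14863 = (37 + (19 - 1*(-18)))/97 + 279/14863 = (37 + (19 + 18))*(1/97) + 279*(1/14863) = (37 + 37)*(1/97) + 279/14863 = 74*(1/97) + 279/14863 = 74/97 + 279/14863 = 1126925/1441711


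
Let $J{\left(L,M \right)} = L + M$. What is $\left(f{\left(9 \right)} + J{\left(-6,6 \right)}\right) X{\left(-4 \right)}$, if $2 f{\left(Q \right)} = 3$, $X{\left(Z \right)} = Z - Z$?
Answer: $0$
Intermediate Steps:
$X{\left(Z \right)} = 0$
$f{\left(Q \right)} = \frac{3}{2}$ ($f{\left(Q \right)} = \frac{1}{2} \cdot 3 = \frac{3}{2}$)
$\left(f{\left(9 \right)} + J{\left(-6,6 \right)}\right) X{\left(-4 \right)} = \left(\frac{3}{2} + \left(-6 + 6\right)\right) 0 = \left(\frac{3}{2} + 0\right) 0 = \frac{3}{2} \cdot 0 = 0$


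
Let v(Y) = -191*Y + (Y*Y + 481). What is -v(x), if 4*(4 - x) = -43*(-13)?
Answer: -717397/16 ≈ -44837.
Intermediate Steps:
x = -543/4 (x = 4 - (-43)*(-13)/4 = 4 - ¼*559 = 4 - 559/4 = -543/4 ≈ -135.75)
v(Y) = 481 + Y² - 191*Y (v(Y) = -191*Y + (Y² + 481) = -191*Y + (481 + Y²) = 481 + Y² - 191*Y)
-v(x) = -(481 + (-543/4)² - 191*(-543/4)) = -(481 + 294849/16 + 103713/4) = -1*717397/16 = -717397/16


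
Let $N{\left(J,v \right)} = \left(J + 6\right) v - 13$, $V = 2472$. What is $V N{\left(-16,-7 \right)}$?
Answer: $140904$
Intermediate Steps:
$N{\left(J,v \right)} = -13 + v \left(6 + J\right)$ ($N{\left(J,v \right)} = \left(6 + J\right) v - 13 = v \left(6 + J\right) - 13 = -13 + v \left(6 + J\right)$)
$V N{\left(-16,-7 \right)} = 2472 \left(-13 + 6 \left(-7\right) - -112\right) = 2472 \left(-13 - 42 + 112\right) = 2472 \cdot 57 = 140904$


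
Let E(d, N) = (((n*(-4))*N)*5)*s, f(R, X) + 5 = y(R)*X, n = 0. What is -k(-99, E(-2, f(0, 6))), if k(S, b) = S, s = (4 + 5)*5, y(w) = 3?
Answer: 99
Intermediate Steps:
s = 45 (s = 9*5 = 45)
f(R, X) = -5 + 3*X
E(d, N) = 0 (E(d, N) = (((0*(-4))*N)*5)*45 = ((0*N)*5)*45 = (0*5)*45 = 0*45 = 0)
-k(-99, E(-2, f(0, 6))) = -1*(-99) = 99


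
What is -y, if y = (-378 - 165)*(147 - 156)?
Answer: -4887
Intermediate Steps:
y = 4887 (y = -543*(-9) = 4887)
-y = -1*4887 = -4887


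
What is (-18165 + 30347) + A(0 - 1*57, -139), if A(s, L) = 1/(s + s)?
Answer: 1388747/114 ≈ 12182.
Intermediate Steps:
A(s, L) = 1/(2*s)
(-18165 + 30347) + A(0 - 1*57, -139) = (-18165 + 30347) + 1/(2*(0 - 1*57)) = 12182 + 1/(2*(0 - 57)) = 12182 + (½)/(-57) = 12182 + (½)*(-1/57) = 12182 - 1/114 = 1388747/114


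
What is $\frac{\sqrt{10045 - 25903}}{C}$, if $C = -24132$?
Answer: $- \frac{i \sqrt{1762}}{8044} \approx - 0.0052183 i$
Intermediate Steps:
$\frac{\sqrt{10045 - 25903}}{C} = \frac{\sqrt{10045 - 25903}}{-24132} = \sqrt{-15858} \left(- \frac{1}{24132}\right) = 3 i \sqrt{1762} \left(- \frac{1}{24132}\right) = - \frac{i \sqrt{1762}}{8044}$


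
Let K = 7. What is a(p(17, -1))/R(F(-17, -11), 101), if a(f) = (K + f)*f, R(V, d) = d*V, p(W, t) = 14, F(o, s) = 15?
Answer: 98/505 ≈ 0.19406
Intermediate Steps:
R(V, d) = V*d
a(f) = f*(7 + f) (a(f) = (7 + f)*f = f*(7 + f))
a(p(17, -1))/R(F(-17, -11), 101) = (14*(7 + 14))/((15*101)) = (14*21)/1515 = 294*(1/1515) = 98/505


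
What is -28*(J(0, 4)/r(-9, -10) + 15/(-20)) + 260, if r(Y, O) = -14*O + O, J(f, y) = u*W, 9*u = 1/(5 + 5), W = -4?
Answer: 821953/2925 ≈ 281.01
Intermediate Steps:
u = 1/90 (u = 1/(9*(5 + 5)) = (1/9)/10 = (1/9)*(1/10) = 1/90 ≈ 0.011111)
J(f, y) = -2/45 (J(f, y) = (1/90)*(-4) = -2/45)
r(Y, O) = -13*O
-28*(J(0, 4)/r(-9, -10) + 15/(-20)) + 260 = -28*(-2/(45*((-13*(-10)))) + 15/(-20)) + 260 = -28*(-2/45/130 + 15*(-1/20)) + 260 = -28*(-2/45*1/130 - 3/4) + 260 = -28*(-1/2925 - 3/4) + 260 = -28*(-8779/11700) + 260 = 61453/2925 + 260 = 821953/2925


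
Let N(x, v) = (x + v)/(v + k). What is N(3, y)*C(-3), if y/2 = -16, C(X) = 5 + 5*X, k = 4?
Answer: -145/14 ≈ -10.357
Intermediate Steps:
y = -32 (y = 2*(-16) = -32)
N(x, v) = (v + x)/(4 + v) (N(x, v) = (x + v)/(v + 4) = (v + x)/(4 + v))
N(3, y)*C(-3) = ((-32 + 3)/(4 - 32))*(5 + 5*(-3)) = (-29/(-28))*(5 - 15) = -1/28*(-29)*(-10) = (29/28)*(-10) = -145/14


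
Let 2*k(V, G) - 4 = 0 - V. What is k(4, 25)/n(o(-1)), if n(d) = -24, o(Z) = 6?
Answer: 0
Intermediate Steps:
k(V, G) = 2 - V/2 (k(V, G) = 2 + (0 - V)/2 = 2 + (-V)/2 = 2 - V/2)
k(4, 25)/n(o(-1)) = (2 - ½*4)/(-24) = (2 - 2)*(-1/24) = 0*(-1/24) = 0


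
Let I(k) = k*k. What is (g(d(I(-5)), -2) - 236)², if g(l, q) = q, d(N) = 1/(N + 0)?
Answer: 56644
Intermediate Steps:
I(k) = k²
d(N) = 1/N
(g(d(I(-5)), -2) - 236)² = (-2 - 236)² = (-238)² = 56644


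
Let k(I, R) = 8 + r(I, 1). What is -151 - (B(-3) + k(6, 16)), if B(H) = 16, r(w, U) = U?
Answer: -176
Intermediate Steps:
k(I, R) = 9 (k(I, R) = 8 + 1 = 9)
-151 - (B(-3) + k(6, 16)) = -151 - (16 + 9) = -151 - 1*25 = -151 - 25 = -176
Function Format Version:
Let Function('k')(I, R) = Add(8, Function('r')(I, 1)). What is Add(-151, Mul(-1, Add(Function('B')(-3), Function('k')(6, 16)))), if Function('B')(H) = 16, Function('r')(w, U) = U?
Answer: -176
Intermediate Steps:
Function('k')(I, R) = 9 (Function('k')(I, R) = Add(8, 1) = 9)
Add(-151, Mul(-1, Add(Function('B')(-3), Function('k')(6, 16)))) = Add(-151, Mul(-1, Add(16, 9))) = Add(-151, Mul(-1, 25)) = Add(-151, -25) = -176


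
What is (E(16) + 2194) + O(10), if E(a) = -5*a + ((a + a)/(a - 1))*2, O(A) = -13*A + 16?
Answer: 30064/15 ≈ 2004.3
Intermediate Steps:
O(A) = 16 - 13*A
E(a) = -5*a + 4*a/(-1 + a) (E(a) = -5*a + ((2*a)/(-1 + a))*2 = -5*a + (2*a/(-1 + a))*2 = -5*a + 4*a/(-1 + a))
(E(16) + 2194) + O(10) = (16*(9 - 5*16)/(-1 + 16) + 2194) + (16 - 13*10) = (16*(9 - 80)/15 + 2194) + (16 - 130) = (16*(1/15)*(-71) + 2194) - 114 = (-1136/15 + 2194) - 114 = 31774/15 - 114 = 30064/15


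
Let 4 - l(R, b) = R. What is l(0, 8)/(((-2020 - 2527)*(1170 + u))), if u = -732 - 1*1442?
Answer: 1/1141297 ≈ 8.7620e-7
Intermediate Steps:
l(R, b) = 4 - R
u = -2174 (u = -732 - 1442 = -2174)
l(0, 8)/(((-2020 - 2527)*(1170 + u))) = (4 - 1*0)/(((-2020 - 2527)*(1170 - 2174))) = (4 + 0)/((-4547*(-1004))) = 4/4565188 = 4*(1/4565188) = 1/1141297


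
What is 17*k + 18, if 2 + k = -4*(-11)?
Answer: 732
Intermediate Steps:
k = 42 (k = -2 - 4*(-11) = -2 + 44 = 42)
17*k + 18 = 17*42 + 18 = 714 + 18 = 732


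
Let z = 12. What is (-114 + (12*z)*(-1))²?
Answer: 66564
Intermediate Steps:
(-114 + (12*z)*(-1))² = (-114 + (12*12)*(-1))² = (-114 + 144*(-1))² = (-114 - 144)² = (-258)² = 66564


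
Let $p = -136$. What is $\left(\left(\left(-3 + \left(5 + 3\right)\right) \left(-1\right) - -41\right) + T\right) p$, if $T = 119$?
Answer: $-21080$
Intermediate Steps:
$\left(\left(\left(-3 + \left(5 + 3\right)\right) \left(-1\right) - -41\right) + T\right) p = \left(\left(\left(-3 + \left(5 + 3\right)\right) \left(-1\right) - -41\right) + 119\right) \left(-136\right) = \left(\left(\left(-3 + 8\right) \left(-1\right) + 41\right) + 119\right) \left(-136\right) = \left(\left(5 \left(-1\right) + 41\right) + 119\right) \left(-136\right) = \left(\left(-5 + 41\right) + 119\right) \left(-136\right) = \left(36 + 119\right) \left(-136\right) = 155 \left(-136\right) = -21080$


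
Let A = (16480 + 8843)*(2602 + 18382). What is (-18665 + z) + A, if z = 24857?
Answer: 531384024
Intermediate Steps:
A = 531377832 (A = 25323*20984 = 531377832)
(-18665 + z) + A = (-18665 + 24857) + 531377832 = 6192 + 531377832 = 531384024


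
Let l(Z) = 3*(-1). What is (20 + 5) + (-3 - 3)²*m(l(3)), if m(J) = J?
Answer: -83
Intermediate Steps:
l(Z) = -3
(20 + 5) + (-3 - 3)²*m(l(3)) = (20 + 5) + (-3 - 3)²*(-3) = 25 + (-6)²*(-3) = 25 + 36*(-3) = 25 - 108 = -83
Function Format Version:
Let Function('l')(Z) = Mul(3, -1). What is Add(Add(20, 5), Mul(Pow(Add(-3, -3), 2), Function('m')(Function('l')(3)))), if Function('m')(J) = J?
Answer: -83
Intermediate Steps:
Function('l')(Z) = -3
Add(Add(20, 5), Mul(Pow(Add(-3, -3), 2), Function('m')(Function('l')(3)))) = Add(Add(20, 5), Mul(Pow(Add(-3, -3), 2), -3)) = Add(25, Mul(Pow(-6, 2), -3)) = Add(25, Mul(36, -3)) = Add(25, -108) = -83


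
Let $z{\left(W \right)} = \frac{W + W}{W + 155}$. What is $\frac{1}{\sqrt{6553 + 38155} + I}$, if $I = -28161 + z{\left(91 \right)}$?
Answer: $- \frac{106509144}{2999156107903} - \frac{15129 \sqrt{11177}}{5998312215806} \approx -3.578 \cdot 10^{-5}$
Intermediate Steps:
$z{\left(W \right)} = \frac{2 W}{155 + W}$
$I = - \frac{3463712}{123}$ ($I = -28161 + 2 \cdot 91 \frac{1}{155 + 91} = -28161 + 2 \cdot 91 \cdot \frac{1}{246} = -28161 + \frac{91}{123} = - \frac{3463712}{123} \approx -28160.0$)
$\frac{1}{\sqrt{6553 + 38155} + I} = \frac{1}{\sqrt{6553 + 38155} - \frac{3463712}{123}} = \frac{1}{\sqrt{44708} - \frac{3463712}{123}} = \frac{1}{2 \sqrt{11177} - \frac{3463712}{123}} = \frac{1}{- \frac{3463712}{123} + 2 \sqrt{11177}}$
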